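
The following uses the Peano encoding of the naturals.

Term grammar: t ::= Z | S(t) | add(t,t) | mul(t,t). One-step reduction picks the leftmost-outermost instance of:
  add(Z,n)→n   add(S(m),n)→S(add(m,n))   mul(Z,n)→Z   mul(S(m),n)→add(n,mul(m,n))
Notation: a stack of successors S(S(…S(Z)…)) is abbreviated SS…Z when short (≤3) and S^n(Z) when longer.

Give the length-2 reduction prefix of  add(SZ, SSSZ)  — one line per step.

  start: add(SZ, SSSZ)
  [1] S(add(Z, SSSZ))
  [2] S^4(Z)

Answer: after 2 steps: S^4(Z)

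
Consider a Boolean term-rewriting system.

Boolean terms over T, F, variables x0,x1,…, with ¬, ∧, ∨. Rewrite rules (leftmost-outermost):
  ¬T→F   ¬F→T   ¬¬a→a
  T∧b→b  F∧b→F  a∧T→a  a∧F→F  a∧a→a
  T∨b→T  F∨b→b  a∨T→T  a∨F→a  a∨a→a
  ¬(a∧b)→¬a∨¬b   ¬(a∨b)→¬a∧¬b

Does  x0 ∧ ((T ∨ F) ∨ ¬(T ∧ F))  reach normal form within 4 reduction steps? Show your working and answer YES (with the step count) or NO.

  start: x0 ∧ ((T ∨ F) ∨ ¬(T ∧ F))
  →1  x0 ∧ (T ∨ ¬(T ∧ F))
  →2  x0 ∧ T
  →3  x0

Answer: YES — reaches normal form x0 in 3 ≤ 4 steps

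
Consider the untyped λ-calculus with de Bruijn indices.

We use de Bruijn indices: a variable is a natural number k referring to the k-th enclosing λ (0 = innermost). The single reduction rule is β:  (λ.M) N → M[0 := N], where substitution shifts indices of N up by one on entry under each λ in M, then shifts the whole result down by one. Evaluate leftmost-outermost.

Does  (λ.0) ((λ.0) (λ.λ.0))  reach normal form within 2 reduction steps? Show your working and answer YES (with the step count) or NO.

  start: (λ.0) ((λ.0) (λ.λ.0))
  [1] (λ.0) (λ.λ.0)
  [2] λ.λ.0

Answer: YES — reaches normal form λ.λ.0 in 2 ≤ 2 steps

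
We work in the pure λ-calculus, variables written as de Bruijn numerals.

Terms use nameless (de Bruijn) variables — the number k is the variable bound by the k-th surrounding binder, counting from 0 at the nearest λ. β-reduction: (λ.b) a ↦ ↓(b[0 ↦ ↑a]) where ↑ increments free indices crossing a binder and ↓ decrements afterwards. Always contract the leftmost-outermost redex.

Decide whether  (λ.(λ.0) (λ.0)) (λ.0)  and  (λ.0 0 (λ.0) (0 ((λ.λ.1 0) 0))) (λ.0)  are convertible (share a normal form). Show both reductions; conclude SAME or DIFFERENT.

Term A:
  start: (λ.(λ.0) (λ.0)) (λ.0)
  step 1: (λ.0) (λ.0)
  step 2: λ.0

Term B:
  start: (λ.0 0 (λ.0) (0 ((λ.λ.1 0) 0))) (λ.0)
  step 1: (λ.0) (λ.0) (λ.0) ((λ.0) ((λ.λ.1 0) (λ.0)))
  step 2: (λ.0) (λ.0) ((λ.0) ((λ.λ.1 0) (λ.0)))
  step 3: (λ.0) ((λ.0) ((λ.λ.1 0) (λ.0)))
  step 4: (λ.0) ((λ.λ.1 0) (λ.0))
  step 5: (λ.λ.1 0) (λ.0)
  step 6: λ.(λ.0) 0
  step 7: λ.0

Answer: SAME — A ⇓ λ.0, B ⇓ λ.0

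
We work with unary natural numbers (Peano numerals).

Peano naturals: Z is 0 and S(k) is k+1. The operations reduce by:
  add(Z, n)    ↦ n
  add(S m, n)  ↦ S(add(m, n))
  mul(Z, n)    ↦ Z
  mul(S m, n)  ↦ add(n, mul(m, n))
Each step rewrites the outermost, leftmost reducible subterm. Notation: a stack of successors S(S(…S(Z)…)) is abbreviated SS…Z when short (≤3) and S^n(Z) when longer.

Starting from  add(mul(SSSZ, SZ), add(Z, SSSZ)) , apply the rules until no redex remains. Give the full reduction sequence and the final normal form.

  start: add(mul(SSSZ, SZ), add(Z, SSSZ))
  →1  add(add(SZ, mul(SSZ, SZ)), add(Z, SSSZ))
  →2  add(S(add(Z, mul(SSZ, SZ))), add(Z, SSSZ))
  →3  S(add(add(Z, mul(SSZ, SZ)), add(Z, SSSZ)))
  →4  S(add(mul(SSZ, SZ), add(Z, SSSZ)))
  →5  S(add(add(SZ, mul(SZ, SZ)), add(Z, SSSZ)))
  →6  S(add(S(add(Z, mul(SZ, SZ))), add(Z, SSSZ)))
  →7  S(S(add(add(Z, mul(SZ, SZ)), add(Z, SSSZ))))
  →8  S(S(add(mul(SZ, SZ), add(Z, SSSZ))))
  →9  S(S(add(add(SZ, mul(Z, SZ)), add(Z, SSSZ))))
  →10  S(S(add(S(add(Z, mul(Z, SZ))), add(Z, SSSZ))))
  →11  S(S(S(add(add(Z, mul(Z, SZ)), add(Z, SSSZ)))))
  →12  S(S(S(add(mul(Z, SZ), add(Z, SSSZ)))))
  →13  S(S(S(add(Z, add(Z, SSSZ)))))
  →14  S(S(S(add(Z, SSSZ))))
  →15  S^6(Z)

Answer: normal form = S^6(Z)  (in 15 steps)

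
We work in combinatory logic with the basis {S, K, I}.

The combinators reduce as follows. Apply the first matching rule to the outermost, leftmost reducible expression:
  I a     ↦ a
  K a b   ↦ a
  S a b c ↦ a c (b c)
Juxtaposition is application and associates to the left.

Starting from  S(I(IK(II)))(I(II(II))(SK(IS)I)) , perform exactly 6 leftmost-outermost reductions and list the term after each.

  start: S(I(IK(II)))(I(II(II))(SK(IS)I))
  [1] S(IK(II))(I(II(II))(SK(IS)I))
  [2] S(K(II))(I(II(II))(SK(IS)I))
  [3] S(KI)(I(II(II))(SK(IS)I))
  [4] S(KI)(II(II)(SK(IS)I))
  [5] S(KI)(I(II)(SK(IS)I))
  [6] S(KI)(II(SK(IS)I))

Answer: after 6 steps: S(KI)(II(SK(IS)I))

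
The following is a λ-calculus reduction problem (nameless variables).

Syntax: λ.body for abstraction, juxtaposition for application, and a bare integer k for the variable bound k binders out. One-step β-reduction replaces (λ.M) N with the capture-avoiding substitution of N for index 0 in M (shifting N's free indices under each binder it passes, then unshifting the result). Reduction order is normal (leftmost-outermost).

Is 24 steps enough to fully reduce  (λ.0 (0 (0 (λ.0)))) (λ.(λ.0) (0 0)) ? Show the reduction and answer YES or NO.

Answer: YES — reaches normal form λ.0 in 22 ≤ 24 steps

Reduction:
  start: (λ.0 (0 (0 (λ.0)))) (λ.(λ.0) (0 0))
  step 1: (λ.(λ.0) (0 0)) ((λ.(λ.0) (0 0)) ((λ.(λ.0) (0 0)) (λ.0)))
  step 2: (λ.0) ((λ.(λ.0) (0 0)) ((λ.(λ.0) (0 0)) (λ.0)) ((λ.(λ.0) (0 0)) ((λ.(λ.0) (0 0)) (λ.0))))
  step 3: (λ.(λ.0) (0 0)) ((λ.(λ.0) (0 0)) (λ.0)) ((λ.(λ.0) (0 0)) ((λ.(λ.0) (0 0)) (λ.0)))
  step 4: (λ.0) ((λ.(λ.0) (0 0)) (λ.0) ((λ.(λ.0) (0 0)) (λ.0))) ((λ.(λ.0) (0 0)) ((λ.(λ.0) (0 0)) (λ.0)))
  step 5: (λ.(λ.0) (0 0)) (λ.0) ((λ.(λ.0) (0 0)) (λ.0)) ((λ.(λ.0) (0 0)) ((λ.(λ.0) (0 0)) (λ.0)))
  step 6: (λ.0) ((λ.0) (λ.0)) ((λ.(λ.0) (0 0)) (λ.0)) ((λ.(λ.0) (0 0)) ((λ.(λ.0) (0 0)) (λ.0)))
  step 7: (λ.0) (λ.0) ((λ.(λ.0) (0 0)) (λ.0)) ((λ.(λ.0) (0 0)) ((λ.(λ.0) (0 0)) (λ.0)))
  step 8: (λ.0) ((λ.(λ.0) (0 0)) (λ.0)) ((λ.(λ.0) (0 0)) ((λ.(λ.0) (0 0)) (λ.0)))
  step 9: (λ.(λ.0) (0 0)) (λ.0) ((λ.(λ.0) (0 0)) ((λ.(λ.0) (0 0)) (λ.0)))
  step 10: (λ.0) ((λ.0) (λ.0)) ((λ.(λ.0) (0 0)) ((λ.(λ.0) (0 0)) (λ.0)))
  step 11: (λ.0) (λ.0) ((λ.(λ.0) (0 0)) ((λ.(λ.0) (0 0)) (λ.0)))
  step 12: (λ.0) ((λ.(λ.0) (0 0)) ((λ.(λ.0) (0 0)) (λ.0)))
  step 13: (λ.(λ.0) (0 0)) ((λ.(λ.0) (0 0)) (λ.0))
  step 14: (λ.0) ((λ.(λ.0) (0 0)) (λ.0) ((λ.(λ.0) (0 0)) (λ.0)))
  step 15: (λ.(λ.0) (0 0)) (λ.0) ((λ.(λ.0) (0 0)) (λ.0))
  step 16: (λ.0) ((λ.0) (λ.0)) ((λ.(λ.0) (0 0)) (λ.0))
  step 17: (λ.0) (λ.0) ((λ.(λ.0) (0 0)) (λ.0))
  step 18: (λ.0) ((λ.(λ.0) (0 0)) (λ.0))
  step 19: (λ.(λ.0) (0 0)) (λ.0)
  step 20: (λ.0) ((λ.0) (λ.0))
  step 21: (λ.0) (λ.0)
  step 22: λ.0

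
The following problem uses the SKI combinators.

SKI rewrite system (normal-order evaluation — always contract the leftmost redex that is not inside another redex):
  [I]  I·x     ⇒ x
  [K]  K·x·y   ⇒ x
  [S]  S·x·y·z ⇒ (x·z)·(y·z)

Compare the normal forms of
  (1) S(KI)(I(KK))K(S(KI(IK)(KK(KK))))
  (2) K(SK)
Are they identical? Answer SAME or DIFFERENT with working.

Answer: SAME — A ⇓ K(SK), B ⇓ K(SK)

Working:
Term A:
  start: S(KI)(I(KK))K(S(KI(IK)(KK(KK))))
  [1] KIK(I(KK)K)(S(KI(IK)(KK(KK))))
  [2] I(I(KK)K)(S(KI(IK)(KK(KK))))
  [3] I(KK)K(S(KI(IK)(KK(KK))))
  [4] KKK(S(KI(IK)(KK(KK))))
  [5] K(S(KI(IK)(KK(KK))))
  [6] K(S(I(KK(KK))))
  [7] K(S(KK(KK)))
  [8] K(SK)

Term B:
  start: K(SK)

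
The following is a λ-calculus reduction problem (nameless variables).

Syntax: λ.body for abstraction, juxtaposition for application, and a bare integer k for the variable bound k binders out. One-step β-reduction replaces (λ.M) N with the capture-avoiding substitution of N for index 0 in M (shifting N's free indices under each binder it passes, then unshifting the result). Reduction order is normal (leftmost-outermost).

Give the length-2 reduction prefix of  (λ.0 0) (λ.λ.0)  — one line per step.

Answer: after 2 steps: λ.0

Derivation:
  start: (λ.0 0) (λ.λ.0)
  step 1: (λ.λ.0) (λ.λ.0)
  step 2: λ.0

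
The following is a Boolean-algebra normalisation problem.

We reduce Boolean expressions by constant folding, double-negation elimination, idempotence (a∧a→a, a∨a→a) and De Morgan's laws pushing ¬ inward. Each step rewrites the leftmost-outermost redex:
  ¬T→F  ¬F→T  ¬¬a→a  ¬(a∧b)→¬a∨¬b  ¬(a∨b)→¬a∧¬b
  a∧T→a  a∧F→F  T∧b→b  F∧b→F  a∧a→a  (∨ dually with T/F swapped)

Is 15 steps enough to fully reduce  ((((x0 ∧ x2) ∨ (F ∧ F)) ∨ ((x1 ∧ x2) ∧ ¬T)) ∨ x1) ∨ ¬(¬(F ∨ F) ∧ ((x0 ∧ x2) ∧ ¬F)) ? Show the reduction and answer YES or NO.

Answer: YES — reaches normal form ((x0 ∧ x2) ∨ x1) ∨ (¬x0 ∨ ¬x2) in 13 ≤ 15 steps

Reduction:
  start: ((((x0 ∧ x2) ∨ (F ∧ F)) ∨ ((x1 ∧ x2) ∧ ¬T)) ∨ x1) ∨ ¬(¬(F ∨ F) ∧ ((x0 ∧ x2) ∧ ¬F))
  →1  ((((x0 ∧ x2) ∨ F) ∨ ((x1 ∧ x2) ∧ ¬T)) ∨ x1) ∨ ¬(¬(F ∨ F) ∧ ((x0 ∧ x2) ∧ ¬F))
  →2  (((x0 ∧ x2) ∨ ((x1 ∧ x2) ∧ ¬T)) ∨ x1) ∨ ¬(¬(F ∨ F) ∧ ((x0 ∧ x2) ∧ ¬F))
  →3  (((x0 ∧ x2) ∨ ((x1 ∧ x2) ∧ F)) ∨ x1) ∨ ¬(¬(F ∨ F) ∧ ((x0 ∧ x2) ∧ ¬F))
  →4  (((x0 ∧ x2) ∨ F) ∨ x1) ∨ ¬(¬(F ∨ F) ∧ ((x0 ∧ x2) ∧ ¬F))
  →5  ((x0 ∧ x2) ∨ x1) ∨ ¬(¬(F ∨ F) ∧ ((x0 ∧ x2) ∧ ¬F))
  →6  ((x0 ∧ x2) ∨ x1) ∨ (¬¬(F ∨ F) ∨ ¬((x0 ∧ x2) ∧ ¬F))
  →7  ((x0 ∧ x2) ∨ x1) ∨ ((F ∨ F) ∨ ¬((x0 ∧ x2) ∧ ¬F))
  →8  ((x0 ∧ x2) ∨ x1) ∨ (F ∨ ¬((x0 ∧ x2) ∧ ¬F))
  →9  ((x0 ∧ x2) ∨ x1) ∨ ¬((x0 ∧ x2) ∧ ¬F)
  →10  ((x0 ∧ x2) ∨ x1) ∨ (¬(x0 ∧ x2) ∨ ¬¬F)
  →11  ((x0 ∧ x2) ∨ x1) ∨ ((¬x0 ∨ ¬x2) ∨ ¬¬F)
  →12  ((x0 ∧ x2) ∨ x1) ∨ ((¬x0 ∨ ¬x2) ∨ F)
  →13  ((x0 ∧ x2) ∨ x1) ∨ (¬x0 ∨ ¬x2)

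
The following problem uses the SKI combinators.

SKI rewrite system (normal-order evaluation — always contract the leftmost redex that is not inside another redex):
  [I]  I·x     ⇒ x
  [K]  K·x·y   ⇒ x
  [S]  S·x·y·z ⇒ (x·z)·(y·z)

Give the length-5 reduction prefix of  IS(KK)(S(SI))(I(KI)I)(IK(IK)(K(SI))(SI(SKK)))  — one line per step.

Answer: after 5 steps: S(SI)(KII)

Derivation:
  start: IS(KK)(S(SI))(I(KI)I)(IK(IK)(K(SI))(SI(SKK)))
  →1  S(KK)(S(SI))(I(KI)I)(IK(IK)(K(SI))(SI(SKK)))
  →2  KK(I(KI)I)(S(SI)(I(KI)I))(IK(IK)(K(SI))(SI(SKK)))
  →3  K(S(SI)(I(KI)I))(IK(IK)(K(SI))(SI(SKK)))
  →4  S(SI)(I(KI)I)
  →5  S(SI)(KII)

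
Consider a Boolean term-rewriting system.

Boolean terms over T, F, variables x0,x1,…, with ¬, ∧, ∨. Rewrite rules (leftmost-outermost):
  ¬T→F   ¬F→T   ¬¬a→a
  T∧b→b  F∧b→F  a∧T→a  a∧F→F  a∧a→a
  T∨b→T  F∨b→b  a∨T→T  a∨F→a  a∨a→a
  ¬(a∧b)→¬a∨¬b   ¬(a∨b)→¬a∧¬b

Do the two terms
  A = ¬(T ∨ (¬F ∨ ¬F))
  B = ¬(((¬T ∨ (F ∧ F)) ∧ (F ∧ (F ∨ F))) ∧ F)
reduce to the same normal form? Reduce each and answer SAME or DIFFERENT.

Term A:
  start: ¬(T ∨ (¬F ∨ ¬F))
  →1  ¬T ∧ ¬(¬F ∨ ¬F)
  →2  F ∧ ¬(¬F ∨ ¬F)
  →3  F

Term B:
  start: ¬(((¬T ∨ (F ∧ F)) ∧ (F ∧ (F ∨ F))) ∧ F)
  →1  ¬((¬T ∨ (F ∧ F)) ∧ (F ∧ (F ∨ F))) ∨ ¬F
  →2  (¬(¬T ∨ (F ∧ F)) ∨ ¬(F ∧ (F ∨ F))) ∨ ¬F
  →3  ((¬¬T ∧ ¬(F ∧ F)) ∨ ¬(F ∧ (F ∨ F))) ∨ ¬F
  →4  ((T ∧ ¬(F ∧ F)) ∨ ¬(F ∧ (F ∨ F))) ∨ ¬F
  →5  (¬(F ∧ F) ∨ ¬(F ∧ (F ∨ F))) ∨ ¬F
  →6  ((¬F ∨ ¬F) ∨ ¬(F ∧ (F ∨ F))) ∨ ¬F
  →7  (¬F ∨ ¬(F ∧ (F ∨ F))) ∨ ¬F
  →8  (T ∨ ¬(F ∧ (F ∨ F))) ∨ ¬F
  →9  T ∨ ¬F
  →10  T

Answer: DIFFERENT — A ⇓ F, B ⇓ T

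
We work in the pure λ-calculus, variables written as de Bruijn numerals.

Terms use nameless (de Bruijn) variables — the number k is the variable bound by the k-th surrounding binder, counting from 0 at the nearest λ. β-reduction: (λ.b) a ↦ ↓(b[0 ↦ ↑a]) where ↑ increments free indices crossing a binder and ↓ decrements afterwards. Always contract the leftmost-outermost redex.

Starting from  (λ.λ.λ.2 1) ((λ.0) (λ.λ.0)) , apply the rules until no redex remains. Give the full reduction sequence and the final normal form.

Answer: normal form = λ.λ.λ.0  (in 3 steps)

Derivation:
  start: (λ.λ.λ.2 1) ((λ.0) (λ.λ.0))
  [1] λ.λ.(λ.0) (λ.λ.0) 1
  [2] λ.λ.(λ.λ.0) 1
  [3] λ.λ.λ.0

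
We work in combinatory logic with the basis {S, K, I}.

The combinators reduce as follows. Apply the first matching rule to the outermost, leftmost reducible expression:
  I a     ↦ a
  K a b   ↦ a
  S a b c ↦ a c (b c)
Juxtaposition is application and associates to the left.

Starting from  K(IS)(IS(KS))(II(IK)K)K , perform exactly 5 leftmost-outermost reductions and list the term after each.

Answer: after 5 steps: S(KK)K

Working:
  start: K(IS)(IS(KS))(II(IK)K)K
  [1] IS(II(IK)K)K
  [2] S(II(IK)K)K
  [3] S(I(IK)K)K
  [4] S(IKK)K
  [5] S(KK)K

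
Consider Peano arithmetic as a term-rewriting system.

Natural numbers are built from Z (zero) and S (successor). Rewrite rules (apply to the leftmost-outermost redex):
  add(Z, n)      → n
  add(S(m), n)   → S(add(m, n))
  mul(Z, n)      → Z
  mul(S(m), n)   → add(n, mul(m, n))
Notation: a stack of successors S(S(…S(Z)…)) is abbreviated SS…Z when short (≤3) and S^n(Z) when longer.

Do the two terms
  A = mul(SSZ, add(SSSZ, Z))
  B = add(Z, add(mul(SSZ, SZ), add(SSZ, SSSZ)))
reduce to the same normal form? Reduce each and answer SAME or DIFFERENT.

Term A:
  start: mul(SSZ, add(SSSZ, Z))
  step 1: add(add(SSSZ, Z), mul(SZ, add(SSSZ, Z)))
  step 2: add(S(add(SSZ, Z)), mul(SZ, add(SSSZ, Z)))
  step 3: S(add(add(SSZ, Z), mul(SZ, add(SSSZ, Z))))
  step 4: S(add(S(add(SZ, Z)), mul(SZ, add(SSSZ, Z))))
  step 5: S(S(add(add(SZ, Z), mul(SZ, add(SSSZ, Z)))))
  step 6: S(S(add(S(add(Z, Z)), mul(SZ, add(SSSZ, Z)))))
  step 7: S(S(S(add(add(Z, Z), mul(SZ, add(SSSZ, Z))))))
  step 8: S(S(S(add(Z, mul(SZ, add(SSSZ, Z))))))
  step 9: S(S(S(mul(SZ, add(SSSZ, Z)))))
  step 10: S(S(S(add(add(SSSZ, Z), mul(Z, add(SSSZ, Z))))))
  step 11: S(S(S(add(S(add(SSZ, Z)), mul(Z, add(SSSZ, Z))))))
  step 12: S(S(S(S(add(add(SSZ, Z), mul(Z, add(SSSZ, Z)))))))
  step 13: S(S(S(S(add(S(add(SZ, Z)), mul(Z, add(SSSZ, Z)))))))
  step 14: S(S(S(S(S(add(add(SZ, Z), mul(Z, add(SSSZ, Z))))))))
  step 15: S(S(S(S(S(add(S(add(Z, Z)), mul(Z, add(SSSZ, Z))))))))
  step 16: S(S(S(S(S(S(add(add(Z, Z), mul(Z, add(SSSZ, Z)))))))))
  step 17: S(S(S(S(S(S(add(Z, mul(Z, add(SSSZ, Z)))))))))
  step 18: S(S(S(S(S(S(mul(Z, add(SSSZ, Z))))))))
  step 19: S^6(Z)

Term B:
  start: add(Z, add(mul(SSZ, SZ), add(SSZ, SSSZ)))
  step 1: add(mul(SSZ, SZ), add(SSZ, SSSZ))
  step 2: add(add(SZ, mul(SZ, SZ)), add(SSZ, SSSZ))
  step 3: add(S(add(Z, mul(SZ, SZ))), add(SSZ, SSSZ))
  step 4: S(add(add(Z, mul(SZ, SZ)), add(SSZ, SSSZ)))
  step 5: S(add(mul(SZ, SZ), add(SSZ, SSSZ)))
  step 6: S(add(add(SZ, mul(Z, SZ)), add(SSZ, SSSZ)))
  step 7: S(add(S(add(Z, mul(Z, SZ))), add(SSZ, SSSZ)))
  step 8: S(S(add(add(Z, mul(Z, SZ)), add(SSZ, SSSZ))))
  step 9: S(S(add(mul(Z, SZ), add(SSZ, SSSZ))))
  step 10: S(S(add(Z, add(SSZ, SSSZ))))
  step 11: S(S(add(SSZ, SSSZ)))
  step 12: S(S(S(add(SZ, SSSZ))))
  step 13: S(S(S(S(add(Z, SSSZ)))))
  step 14: S^7(Z)

Answer: DIFFERENT — A ⇓ S^6(Z), B ⇓ S^7(Z)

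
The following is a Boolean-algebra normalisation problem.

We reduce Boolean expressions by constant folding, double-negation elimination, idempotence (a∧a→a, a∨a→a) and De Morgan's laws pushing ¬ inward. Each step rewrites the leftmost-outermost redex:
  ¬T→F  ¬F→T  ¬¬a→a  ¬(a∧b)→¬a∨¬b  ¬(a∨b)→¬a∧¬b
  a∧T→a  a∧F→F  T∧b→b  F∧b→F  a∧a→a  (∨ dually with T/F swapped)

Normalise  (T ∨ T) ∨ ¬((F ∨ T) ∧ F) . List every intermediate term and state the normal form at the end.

  start: (T ∨ T) ∨ ¬((F ∨ T) ∧ F)
  [1] T ∨ ¬((F ∨ T) ∧ F)
  [2] T

Answer: normal form = T  (in 2 steps)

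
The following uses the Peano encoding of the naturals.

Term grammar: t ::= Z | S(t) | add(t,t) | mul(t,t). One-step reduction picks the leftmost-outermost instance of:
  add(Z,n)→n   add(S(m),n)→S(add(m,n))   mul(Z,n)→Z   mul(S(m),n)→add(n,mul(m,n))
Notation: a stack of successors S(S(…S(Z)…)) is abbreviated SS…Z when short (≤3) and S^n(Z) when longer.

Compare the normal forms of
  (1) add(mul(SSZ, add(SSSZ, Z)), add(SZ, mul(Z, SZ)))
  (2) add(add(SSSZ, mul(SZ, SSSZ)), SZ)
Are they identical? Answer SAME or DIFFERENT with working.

Answer: SAME — A ⇓ S^7(Z), B ⇓ S^7(Z)

Working:
Term A:
  start: add(mul(SSZ, add(SSSZ, Z)), add(SZ, mul(Z, SZ)))
  →1  add(add(add(SSSZ, Z), mul(SZ, add(SSSZ, Z))), add(SZ, mul(Z, SZ)))
  →2  add(add(S(add(SSZ, Z)), mul(SZ, add(SSSZ, Z))), add(SZ, mul(Z, SZ)))
  →3  add(S(add(add(SSZ, Z), mul(SZ, add(SSSZ, Z)))), add(SZ, mul(Z, SZ)))
  →4  S(add(add(add(SSZ, Z), mul(SZ, add(SSSZ, Z))), add(SZ, mul(Z, SZ))))
  →5  S(add(add(S(add(SZ, Z)), mul(SZ, add(SSSZ, Z))), add(SZ, mul(Z, SZ))))
  →6  S(add(S(add(add(SZ, Z), mul(SZ, add(SSSZ, Z)))), add(SZ, mul(Z, SZ))))
  →7  S(S(add(add(add(SZ, Z), mul(SZ, add(SSSZ, Z))), add(SZ, mul(Z, SZ)))))
  →8  S(S(add(add(S(add(Z, Z)), mul(SZ, add(SSSZ, Z))), add(SZ, mul(Z, SZ)))))
  →9  S(S(add(S(add(add(Z, Z), mul(SZ, add(SSSZ, Z)))), add(SZ, mul(Z, SZ)))))
  →10  S(S(S(add(add(add(Z, Z), mul(SZ, add(SSSZ, Z))), add(SZ, mul(Z, SZ))))))
  →11  S(S(S(add(add(Z, mul(SZ, add(SSSZ, Z))), add(SZ, mul(Z, SZ))))))
  →12  S(S(S(add(mul(SZ, add(SSSZ, Z)), add(SZ, mul(Z, SZ))))))
  →13  S(S(S(add(add(add(SSSZ, Z), mul(Z, add(SSSZ, Z))), add(SZ, mul(Z, SZ))))))
  →14  S(S(S(add(add(S(add(SSZ, Z)), mul(Z, add(SSSZ, Z))), add(SZ, mul(Z, SZ))))))
  →15  S(S(S(add(S(add(add(SSZ, Z), mul(Z, add(SSSZ, Z)))), add(SZ, mul(Z, SZ))))))
  →16  S(S(S(S(add(add(add(SSZ, Z), mul(Z, add(SSSZ, Z))), add(SZ, mul(Z, SZ)))))))
  →17  S(S(S(S(add(add(S(add(SZ, Z)), mul(Z, add(SSSZ, Z))), add(SZ, mul(Z, SZ)))))))
  →18  S(S(S(S(add(S(add(add(SZ, Z), mul(Z, add(SSSZ, Z)))), add(SZ, mul(Z, SZ)))))))
  →19  S(S(S(S(S(add(add(add(SZ, Z), mul(Z, add(SSSZ, Z))), add(SZ, mul(Z, SZ))))))))
  →20  S(S(S(S(S(add(add(S(add(Z, Z)), mul(Z, add(SSSZ, Z))), add(SZ, mul(Z, SZ))))))))
  →21  S(S(S(S(S(add(S(add(add(Z, Z), mul(Z, add(SSSZ, Z)))), add(SZ, mul(Z, SZ))))))))
  →22  S(S(S(S(S(S(add(add(add(Z, Z), mul(Z, add(SSSZ, Z))), add(SZ, mul(Z, SZ)))))))))
  →23  S(S(S(S(S(S(add(add(Z, mul(Z, add(SSSZ, Z))), add(SZ, mul(Z, SZ)))))))))
  →24  S(S(S(S(S(S(add(mul(Z, add(SSSZ, Z)), add(SZ, mul(Z, SZ)))))))))
  →25  S(S(S(S(S(S(add(Z, add(SZ, mul(Z, SZ)))))))))
  →26  S(S(S(S(S(S(add(SZ, mul(Z, SZ))))))))
  →27  S(S(S(S(S(S(S(add(Z, mul(Z, SZ)))))))))
  →28  S(S(S(S(S(S(S(mul(Z, SZ))))))))
  →29  S^7(Z)

Term B:
  start: add(add(SSSZ, mul(SZ, SSSZ)), SZ)
  →1  add(S(add(SSZ, mul(SZ, SSSZ))), SZ)
  →2  S(add(add(SSZ, mul(SZ, SSSZ)), SZ))
  →3  S(add(S(add(SZ, mul(SZ, SSSZ))), SZ))
  →4  S(S(add(add(SZ, mul(SZ, SSSZ)), SZ)))
  →5  S(S(add(S(add(Z, mul(SZ, SSSZ))), SZ)))
  →6  S(S(S(add(add(Z, mul(SZ, SSSZ)), SZ))))
  →7  S(S(S(add(mul(SZ, SSSZ), SZ))))
  →8  S(S(S(add(add(SSSZ, mul(Z, SSSZ)), SZ))))
  →9  S(S(S(add(S(add(SSZ, mul(Z, SSSZ))), SZ))))
  →10  S(S(S(S(add(add(SSZ, mul(Z, SSSZ)), SZ)))))
  →11  S(S(S(S(add(S(add(SZ, mul(Z, SSSZ))), SZ)))))
  →12  S(S(S(S(S(add(add(SZ, mul(Z, SSSZ)), SZ))))))
  →13  S(S(S(S(S(add(S(add(Z, mul(Z, SSSZ))), SZ))))))
  →14  S(S(S(S(S(S(add(add(Z, mul(Z, SSSZ)), SZ)))))))
  →15  S(S(S(S(S(S(add(mul(Z, SSSZ), SZ)))))))
  →16  S(S(S(S(S(S(add(Z, SZ)))))))
  →17  S^7(Z)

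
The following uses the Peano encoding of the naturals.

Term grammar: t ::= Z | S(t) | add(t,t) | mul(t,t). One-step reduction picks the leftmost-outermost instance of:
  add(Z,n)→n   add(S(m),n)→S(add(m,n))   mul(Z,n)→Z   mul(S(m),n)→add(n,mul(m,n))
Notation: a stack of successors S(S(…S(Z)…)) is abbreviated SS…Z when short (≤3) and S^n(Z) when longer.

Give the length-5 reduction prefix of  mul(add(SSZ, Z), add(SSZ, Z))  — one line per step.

Answer: after 5 steps: S(add(S(add(Z, Z)), mul(add(SZ, Z), add(SSZ, Z))))

Working:
  start: mul(add(SSZ, Z), add(SSZ, Z))
  →1  mul(S(add(SZ, Z)), add(SSZ, Z))
  →2  add(add(SSZ, Z), mul(add(SZ, Z), add(SSZ, Z)))
  →3  add(S(add(SZ, Z)), mul(add(SZ, Z), add(SSZ, Z)))
  →4  S(add(add(SZ, Z), mul(add(SZ, Z), add(SSZ, Z))))
  →5  S(add(S(add(Z, Z)), mul(add(SZ, Z), add(SSZ, Z))))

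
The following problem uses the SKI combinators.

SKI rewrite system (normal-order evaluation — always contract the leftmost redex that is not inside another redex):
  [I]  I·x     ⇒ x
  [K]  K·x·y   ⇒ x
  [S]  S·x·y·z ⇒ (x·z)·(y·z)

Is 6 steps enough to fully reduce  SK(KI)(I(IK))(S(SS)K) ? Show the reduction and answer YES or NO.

Answer: YES — reaches normal form K(S(SS)K) in 4 ≤ 6 steps

Reduction:
  start: SK(KI)(I(IK))(S(SS)K)
  step 1: K(I(IK))(KI(I(IK)))(S(SS)K)
  step 2: I(IK)(S(SS)K)
  step 3: IK(S(SS)K)
  step 4: K(S(SS)K)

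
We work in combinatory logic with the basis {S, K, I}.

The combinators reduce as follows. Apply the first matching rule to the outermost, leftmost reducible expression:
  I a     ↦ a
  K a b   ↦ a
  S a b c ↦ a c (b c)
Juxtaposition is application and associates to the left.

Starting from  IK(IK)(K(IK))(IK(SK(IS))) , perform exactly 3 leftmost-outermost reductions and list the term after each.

  start: IK(IK)(K(IK))(IK(SK(IS)))
  [1] K(IK)(K(IK))(IK(SK(IS)))
  [2] IK(IK(SK(IS)))
  [3] K(IK(SK(IS)))

Answer: after 3 steps: K(IK(SK(IS)))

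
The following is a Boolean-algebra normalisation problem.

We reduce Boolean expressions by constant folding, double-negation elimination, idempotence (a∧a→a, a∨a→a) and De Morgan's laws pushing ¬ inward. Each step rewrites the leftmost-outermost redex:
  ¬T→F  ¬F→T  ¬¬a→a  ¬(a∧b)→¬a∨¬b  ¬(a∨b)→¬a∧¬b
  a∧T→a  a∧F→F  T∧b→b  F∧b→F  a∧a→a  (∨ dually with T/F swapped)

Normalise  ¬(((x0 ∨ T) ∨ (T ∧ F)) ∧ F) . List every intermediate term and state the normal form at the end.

Answer: normal form = T  (in 8 steps)

Working:
  start: ¬(((x0 ∨ T) ∨ (T ∧ F)) ∧ F)
  step 1: ¬((x0 ∨ T) ∨ (T ∧ F)) ∨ ¬F
  step 2: (¬(x0 ∨ T) ∧ ¬(T ∧ F)) ∨ ¬F
  step 3: ((¬x0 ∧ ¬T) ∧ ¬(T ∧ F)) ∨ ¬F
  step 4: ((¬x0 ∧ F) ∧ ¬(T ∧ F)) ∨ ¬F
  step 5: (F ∧ ¬(T ∧ F)) ∨ ¬F
  step 6: F ∨ ¬F
  step 7: ¬F
  step 8: T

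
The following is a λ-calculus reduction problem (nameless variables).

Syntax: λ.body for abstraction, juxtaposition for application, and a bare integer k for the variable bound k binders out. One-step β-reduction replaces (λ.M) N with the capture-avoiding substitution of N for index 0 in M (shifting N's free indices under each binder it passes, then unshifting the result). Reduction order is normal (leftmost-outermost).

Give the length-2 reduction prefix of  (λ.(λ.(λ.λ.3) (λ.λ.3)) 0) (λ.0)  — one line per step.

  start: (λ.(λ.(λ.λ.3) (λ.λ.3)) 0) (λ.0)
  [1] (λ.(λ.λ.λ.0) (λ.λ.λ.0)) (λ.0)
  [2] (λ.λ.λ.0) (λ.λ.λ.0)

Answer: after 2 steps: (λ.λ.λ.0) (λ.λ.λ.0)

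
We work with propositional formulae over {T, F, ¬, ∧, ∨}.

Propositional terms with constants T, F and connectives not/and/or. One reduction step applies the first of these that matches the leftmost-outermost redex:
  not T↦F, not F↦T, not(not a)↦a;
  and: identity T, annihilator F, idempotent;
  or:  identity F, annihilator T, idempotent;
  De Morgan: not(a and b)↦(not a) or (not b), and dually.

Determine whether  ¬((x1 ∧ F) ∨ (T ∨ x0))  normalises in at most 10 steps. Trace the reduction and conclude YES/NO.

Answer: YES — reaches normal form F in 8 ≤ 10 steps

Derivation:
  start: ¬((x1 ∧ F) ∨ (T ∨ x0))
  →1  ¬(x1 ∧ F) ∧ ¬(T ∨ x0)
  →2  (¬x1 ∨ ¬F) ∧ ¬(T ∨ x0)
  →3  (¬x1 ∨ T) ∧ ¬(T ∨ x0)
  →4  T ∧ ¬(T ∨ x0)
  →5  ¬(T ∨ x0)
  →6  ¬T ∧ ¬x0
  →7  F ∧ ¬x0
  →8  F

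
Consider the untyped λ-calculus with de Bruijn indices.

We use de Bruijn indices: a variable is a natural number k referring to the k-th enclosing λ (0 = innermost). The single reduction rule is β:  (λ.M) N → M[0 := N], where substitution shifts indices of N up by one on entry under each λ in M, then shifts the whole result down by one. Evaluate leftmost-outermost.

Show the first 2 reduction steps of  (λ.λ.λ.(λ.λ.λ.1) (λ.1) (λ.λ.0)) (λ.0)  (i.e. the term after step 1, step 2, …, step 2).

  start: (λ.λ.λ.(λ.λ.λ.1) (λ.1) (λ.λ.0)) (λ.0)
  →1  λ.λ.(λ.λ.λ.1) (λ.1) (λ.λ.0)
  →2  λ.λ.(λ.λ.1) (λ.λ.0)

Answer: after 2 steps: λ.λ.(λ.λ.1) (λ.λ.0)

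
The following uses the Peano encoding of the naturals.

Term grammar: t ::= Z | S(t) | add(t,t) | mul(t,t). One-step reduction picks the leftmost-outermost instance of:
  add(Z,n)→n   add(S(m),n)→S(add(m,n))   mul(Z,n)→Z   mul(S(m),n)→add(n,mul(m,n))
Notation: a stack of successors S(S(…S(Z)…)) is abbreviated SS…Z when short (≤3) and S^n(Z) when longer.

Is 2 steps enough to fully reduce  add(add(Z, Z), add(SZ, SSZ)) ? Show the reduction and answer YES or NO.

  start: add(add(Z, Z), add(SZ, SSZ))
  →1  add(Z, add(SZ, SSZ))
  →2  add(SZ, SSZ)

Answer: NO — after 2 steps the term is add(SZ, SSZ), not yet normal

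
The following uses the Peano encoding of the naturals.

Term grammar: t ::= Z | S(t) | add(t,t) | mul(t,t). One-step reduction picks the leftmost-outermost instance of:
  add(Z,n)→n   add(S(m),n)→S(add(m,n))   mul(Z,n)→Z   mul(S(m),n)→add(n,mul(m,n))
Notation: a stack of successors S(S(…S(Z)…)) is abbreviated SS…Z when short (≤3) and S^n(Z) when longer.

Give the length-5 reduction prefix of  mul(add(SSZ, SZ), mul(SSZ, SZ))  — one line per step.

Answer: after 5 steps: S(add(add(Z, mul(SZ, SZ)), mul(add(SZ, SZ), mul(SSZ, SZ))))

Reduction:
  start: mul(add(SSZ, SZ), mul(SSZ, SZ))
  [1] mul(S(add(SZ, SZ)), mul(SSZ, SZ))
  [2] add(mul(SSZ, SZ), mul(add(SZ, SZ), mul(SSZ, SZ)))
  [3] add(add(SZ, mul(SZ, SZ)), mul(add(SZ, SZ), mul(SSZ, SZ)))
  [4] add(S(add(Z, mul(SZ, SZ))), mul(add(SZ, SZ), mul(SSZ, SZ)))
  [5] S(add(add(Z, mul(SZ, SZ)), mul(add(SZ, SZ), mul(SSZ, SZ))))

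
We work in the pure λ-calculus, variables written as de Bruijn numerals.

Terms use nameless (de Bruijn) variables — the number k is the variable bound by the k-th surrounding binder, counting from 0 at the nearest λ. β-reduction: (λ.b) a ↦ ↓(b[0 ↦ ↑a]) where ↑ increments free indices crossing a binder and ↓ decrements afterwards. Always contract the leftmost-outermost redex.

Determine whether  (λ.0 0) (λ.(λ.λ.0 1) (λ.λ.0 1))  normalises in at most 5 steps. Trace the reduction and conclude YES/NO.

Answer: YES — reaches normal form λ.0 (λ.λ.0 1) in 3 ≤ 5 steps

Reduction:
  start: (λ.0 0) (λ.(λ.λ.0 1) (λ.λ.0 1))
  [1] (λ.(λ.λ.0 1) (λ.λ.0 1)) (λ.(λ.λ.0 1) (λ.λ.0 1))
  [2] (λ.λ.0 1) (λ.λ.0 1)
  [3] λ.0 (λ.λ.0 1)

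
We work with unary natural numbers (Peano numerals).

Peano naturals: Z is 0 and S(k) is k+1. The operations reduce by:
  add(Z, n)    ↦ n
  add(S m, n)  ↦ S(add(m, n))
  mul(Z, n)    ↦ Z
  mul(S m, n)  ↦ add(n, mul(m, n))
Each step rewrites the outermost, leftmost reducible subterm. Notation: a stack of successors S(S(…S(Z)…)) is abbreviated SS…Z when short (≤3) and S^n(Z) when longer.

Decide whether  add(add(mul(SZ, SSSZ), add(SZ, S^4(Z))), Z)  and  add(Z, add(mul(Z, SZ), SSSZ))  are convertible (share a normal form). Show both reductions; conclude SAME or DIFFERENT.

Answer: DIFFERENT — A ⇓ S^8(Z), B ⇓ SSSZ

Working:
Term A:
  start: add(add(mul(SZ, SSSZ), add(SZ, S^4(Z))), Z)
  step 1: add(add(add(SSSZ, mul(Z, SSSZ)), add(SZ, S^4(Z))), Z)
  step 2: add(add(S(add(SSZ, mul(Z, SSSZ))), add(SZ, S^4(Z))), Z)
  step 3: add(S(add(add(SSZ, mul(Z, SSSZ)), add(SZ, S^4(Z)))), Z)
  step 4: S(add(add(add(SSZ, mul(Z, SSSZ)), add(SZ, S^4(Z))), Z))
  step 5: S(add(add(S(add(SZ, mul(Z, SSSZ))), add(SZ, S^4(Z))), Z))
  step 6: S(add(S(add(add(SZ, mul(Z, SSSZ)), add(SZ, S^4(Z)))), Z))
  step 7: S(S(add(add(add(SZ, mul(Z, SSSZ)), add(SZ, S^4(Z))), Z)))
  step 8: S(S(add(add(S(add(Z, mul(Z, SSSZ))), add(SZ, S^4(Z))), Z)))
  step 9: S(S(add(S(add(add(Z, mul(Z, SSSZ)), add(SZ, S^4(Z)))), Z)))
  step 10: S(S(S(add(add(add(Z, mul(Z, SSSZ)), add(SZ, S^4(Z))), Z))))
  step 11: S(S(S(add(add(mul(Z, SSSZ), add(SZ, S^4(Z))), Z))))
  step 12: S(S(S(add(add(Z, add(SZ, S^4(Z))), Z))))
  step 13: S(S(S(add(add(SZ, S^4(Z)), Z))))
  step 14: S(S(S(add(S(add(Z, S^4(Z))), Z))))
  step 15: S(S(S(S(add(add(Z, S^4(Z)), Z)))))
  step 16: S(S(S(S(add(S^4(Z), Z)))))
  step 17: S(S(S(S(S(add(SSSZ, Z))))))
  step 18: S(S(S(S(S(S(add(SSZ, Z)))))))
  step 19: S(S(S(S(S(S(S(add(SZ, Z))))))))
  step 20: S(S(S(S(S(S(S(S(add(Z, Z)))))))))
  step 21: S^8(Z)

Term B:
  start: add(Z, add(mul(Z, SZ), SSSZ))
  step 1: add(mul(Z, SZ), SSSZ)
  step 2: add(Z, SSSZ)
  step 3: SSSZ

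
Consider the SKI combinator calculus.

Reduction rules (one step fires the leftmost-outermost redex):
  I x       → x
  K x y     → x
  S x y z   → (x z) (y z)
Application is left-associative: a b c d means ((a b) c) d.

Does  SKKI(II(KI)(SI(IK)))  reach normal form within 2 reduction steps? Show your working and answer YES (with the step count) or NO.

Answer: NO — after 2 steps the term is I(II(KI)(SI(IK))), not yet normal

Derivation:
  start: SKKI(II(KI)(SI(IK)))
  step 1: KI(KI)(II(KI)(SI(IK)))
  step 2: I(II(KI)(SI(IK)))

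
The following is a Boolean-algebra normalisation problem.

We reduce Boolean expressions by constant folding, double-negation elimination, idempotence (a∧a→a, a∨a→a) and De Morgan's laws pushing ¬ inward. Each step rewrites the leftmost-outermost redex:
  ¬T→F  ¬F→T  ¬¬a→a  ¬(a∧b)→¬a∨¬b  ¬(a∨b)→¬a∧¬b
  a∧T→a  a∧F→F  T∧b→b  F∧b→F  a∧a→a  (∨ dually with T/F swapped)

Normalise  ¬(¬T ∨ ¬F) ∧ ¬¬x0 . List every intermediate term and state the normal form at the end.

  start: ¬(¬T ∨ ¬F) ∧ ¬¬x0
  step 1: (¬¬T ∧ ¬¬F) ∧ ¬¬x0
  step 2: (T ∧ ¬¬F) ∧ ¬¬x0
  step 3: ¬¬F ∧ ¬¬x0
  step 4: F ∧ ¬¬x0
  step 5: F

Answer: normal form = F  (in 5 steps)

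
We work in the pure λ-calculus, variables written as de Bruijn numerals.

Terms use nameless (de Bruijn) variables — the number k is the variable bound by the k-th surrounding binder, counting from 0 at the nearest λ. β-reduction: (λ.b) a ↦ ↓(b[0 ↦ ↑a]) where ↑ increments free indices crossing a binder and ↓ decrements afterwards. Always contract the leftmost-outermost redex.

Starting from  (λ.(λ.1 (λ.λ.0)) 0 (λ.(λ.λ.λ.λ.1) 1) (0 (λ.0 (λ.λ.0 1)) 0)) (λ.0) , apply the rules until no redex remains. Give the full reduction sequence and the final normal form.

  start: (λ.(λ.1 (λ.λ.0)) 0 (λ.(λ.λ.λ.λ.1) 1) (0 (λ.0 (λ.λ.0 1)) 0)) (λ.0)
  step 1: (λ.(λ.0) (λ.λ.0)) (λ.0) (λ.(λ.λ.λ.λ.1) (λ.0)) ((λ.0) (λ.0 (λ.λ.0 1)) (λ.0))
  step 2: (λ.0) (λ.λ.0) (λ.(λ.λ.λ.λ.1) (λ.0)) ((λ.0) (λ.0 (λ.λ.0 1)) (λ.0))
  step 3: (λ.λ.0) (λ.(λ.λ.λ.λ.1) (λ.0)) ((λ.0) (λ.0 (λ.λ.0 1)) (λ.0))
  step 4: (λ.0) ((λ.0) (λ.0 (λ.λ.0 1)) (λ.0))
  step 5: (λ.0) (λ.0 (λ.λ.0 1)) (λ.0)
  step 6: (λ.0 (λ.λ.0 1)) (λ.0)
  step 7: (λ.0) (λ.λ.0 1)
  step 8: λ.λ.0 1

Answer: normal form = λ.λ.0 1  (in 8 steps)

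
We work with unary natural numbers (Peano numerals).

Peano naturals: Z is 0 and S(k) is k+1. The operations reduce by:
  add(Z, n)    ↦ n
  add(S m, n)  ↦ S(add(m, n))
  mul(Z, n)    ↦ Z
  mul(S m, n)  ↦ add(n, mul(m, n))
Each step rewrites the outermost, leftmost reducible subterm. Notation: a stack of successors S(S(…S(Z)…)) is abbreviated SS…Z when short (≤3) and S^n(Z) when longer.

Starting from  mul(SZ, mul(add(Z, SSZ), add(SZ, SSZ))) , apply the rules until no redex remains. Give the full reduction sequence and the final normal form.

  start: mul(SZ, mul(add(Z, SSZ), add(SZ, SSZ)))
  →1  add(mul(add(Z, SSZ), add(SZ, SSZ)), mul(Z, mul(add(Z, SSZ), add(SZ, SSZ))))
  →2  add(mul(SSZ, add(SZ, SSZ)), mul(Z, mul(add(Z, SSZ), add(SZ, SSZ))))
  →3  add(add(add(SZ, SSZ), mul(SZ, add(SZ, SSZ))), mul(Z, mul(add(Z, SSZ), add(SZ, SSZ))))
  →4  add(add(S(add(Z, SSZ)), mul(SZ, add(SZ, SSZ))), mul(Z, mul(add(Z, SSZ), add(SZ, SSZ))))
  →5  add(S(add(add(Z, SSZ), mul(SZ, add(SZ, SSZ)))), mul(Z, mul(add(Z, SSZ), add(SZ, SSZ))))
  →6  S(add(add(add(Z, SSZ), mul(SZ, add(SZ, SSZ))), mul(Z, mul(add(Z, SSZ), add(SZ, SSZ)))))
  →7  S(add(add(SSZ, mul(SZ, add(SZ, SSZ))), mul(Z, mul(add(Z, SSZ), add(SZ, SSZ)))))
  →8  S(add(S(add(SZ, mul(SZ, add(SZ, SSZ)))), mul(Z, mul(add(Z, SSZ), add(SZ, SSZ)))))
  →9  S(S(add(add(SZ, mul(SZ, add(SZ, SSZ))), mul(Z, mul(add(Z, SSZ), add(SZ, SSZ))))))
  →10  S(S(add(S(add(Z, mul(SZ, add(SZ, SSZ)))), mul(Z, mul(add(Z, SSZ), add(SZ, SSZ))))))
  →11  S(S(S(add(add(Z, mul(SZ, add(SZ, SSZ))), mul(Z, mul(add(Z, SSZ), add(SZ, SSZ)))))))
  →12  S(S(S(add(mul(SZ, add(SZ, SSZ)), mul(Z, mul(add(Z, SSZ), add(SZ, SSZ)))))))
  →13  S(S(S(add(add(add(SZ, SSZ), mul(Z, add(SZ, SSZ))), mul(Z, mul(add(Z, SSZ), add(SZ, SSZ)))))))
  →14  S(S(S(add(add(S(add(Z, SSZ)), mul(Z, add(SZ, SSZ))), mul(Z, mul(add(Z, SSZ), add(SZ, SSZ)))))))
  →15  S(S(S(add(S(add(add(Z, SSZ), mul(Z, add(SZ, SSZ)))), mul(Z, mul(add(Z, SSZ), add(SZ, SSZ)))))))
  →16  S(S(S(S(add(add(add(Z, SSZ), mul(Z, add(SZ, SSZ))), mul(Z, mul(add(Z, SSZ), add(SZ, SSZ))))))))
  →17  S(S(S(S(add(add(SSZ, mul(Z, add(SZ, SSZ))), mul(Z, mul(add(Z, SSZ), add(SZ, SSZ))))))))
  →18  S(S(S(S(add(S(add(SZ, mul(Z, add(SZ, SSZ)))), mul(Z, mul(add(Z, SSZ), add(SZ, SSZ))))))))
  →19  S(S(S(S(S(add(add(SZ, mul(Z, add(SZ, SSZ))), mul(Z, mul(add(Z, SSZ), add(SZ, SSZ)))))))))
  →20  S(S(S(S(S(add(S(add(Z, mul(Z, add(SZ, SSZ)))), mul(Z, mul(add(Z, SSZ), add(SZ, SSZ)))))))))
  →21  S(S(S(S(S(S(add(add(Z, mul(Z, add(SZ, SSZ))), mul(Z, mul(add(Z, SSZ), add(SZ, SSZ))))))))))
  →22  S(S(S(S(S(S(add(mul(Z, add(SZ, SSZ)), mul(Z, mul(add(Z, SSZ), add(SZ, SSZ))))))))))
  →23  S(S(S(S(S(S(add(Z, mul(Z, mul(add(Z, SSZ), add(SZ, SSZ))))))))))
  →24  S(S(S(S(S(S(mul(Z, mul(add(Z, SSZ), add(SZ, SSZ)))))))))
  →25  S^6(Z)

Answer: normal form = S^6(Z)  (in 25 steps)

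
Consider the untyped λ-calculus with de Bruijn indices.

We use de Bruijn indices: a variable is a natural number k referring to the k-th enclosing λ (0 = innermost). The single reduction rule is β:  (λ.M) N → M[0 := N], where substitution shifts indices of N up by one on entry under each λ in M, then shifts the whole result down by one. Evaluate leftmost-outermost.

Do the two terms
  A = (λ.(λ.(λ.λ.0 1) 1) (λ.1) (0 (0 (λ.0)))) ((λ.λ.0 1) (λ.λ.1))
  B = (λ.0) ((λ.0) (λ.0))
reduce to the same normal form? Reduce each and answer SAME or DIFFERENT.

Term A:
  start: (λ.(λ.(λ.λ.0 1) 1) (λ.1) (0 (0 (λ.0)))) ((λ.λ.0 1) (λ.λ.1))
  step 1: (λ.(λ.λ.0 1) ((λ.λ.0 1) (λ.λ.1))) (λ.(λ.λ.0 1) (λ.λ.1)) ((λ.λ.0 1) (λ.λ.1) ((λ.λ.0 1) (λ.λ.1) (λ.0)))
  step 2: (λ.λ.0 1) ((λ.λ.0 1) (λ.λ.1)) ((λ.λ.0 1) (λ.λ.1) ((λ.λ.0 1) (λ.λ.1) (λ.0)))
  step 3: (λ.0 ((λ.λ.0 1) (λ.λ.1))) ((λ.λ.0 1) (λ.λ.1) ((λ.λ.0 1) (λ.λ.1) (λ.0)))
  step 4: (λ.λ.0 1) (λ.λ.1) ((λ.λ.0 1) (λ.λ.1) (λ.0)) ((λ.λ.0 1) (λ.λ.1))
  step 5: (λ.0 (λ.λ.1)) ((λ.λ.0 1) (λ.λ.1) (λ.0)) ((λ.λ.0 1) (λ.λ.1))
  step 6: (λ.λ.0 1) (λ.λ.1) (λ.0) (λ.λ.1) ((λ.λ.0 1) (λ.λ.1))
  step 7: (λ.0 (λ.λ.1)) (λ.0) (λ.λ.1) ((λ.λ.0 1) (λ.λ.1))
  step 8: (λ.0) (λ.λ.1) (λ.λ.1) ((λ.λ.0 1) (λ.λ.1))
  step 9: (λ.λ.1) (λ.λ.1) ((λ.λ.0 1) (λ.λ.1))
  step 10: (λ.λ.λ.1) ((λ.λ.0 1) (λ.λ.1))
  step 11: λ.λ.1

Term B:
  start: (λ.0) ((λ.0) (λ.0))
  step 1: (λ.0) (λ.0)
  step 2: λ.0

Answer: DIFFERENT — A ⇓ λ.λ.1, B ⇓ λ.0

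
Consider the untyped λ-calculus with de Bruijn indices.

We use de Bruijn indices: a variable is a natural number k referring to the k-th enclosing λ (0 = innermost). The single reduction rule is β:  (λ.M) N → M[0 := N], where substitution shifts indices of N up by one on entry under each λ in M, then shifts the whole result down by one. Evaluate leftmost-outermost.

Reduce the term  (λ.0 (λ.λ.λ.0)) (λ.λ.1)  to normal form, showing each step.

Answer: normal form = λ.λ.λ.λ.0  (in 2 steps)

Derivation:
  start: (λ.0 (λ.λ.λ.0)) (λ.λ.1)
  step 1: (λ.λ.1) (λ.λ.λ.0)
  step 2: λ.λ.λ.λ.0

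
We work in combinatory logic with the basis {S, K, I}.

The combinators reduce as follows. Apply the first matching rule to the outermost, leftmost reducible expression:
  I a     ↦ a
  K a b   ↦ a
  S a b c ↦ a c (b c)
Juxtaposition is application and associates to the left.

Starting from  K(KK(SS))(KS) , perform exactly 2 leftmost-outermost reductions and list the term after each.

Answer: after 2 steps: K

Derivation:
  start: K(KK(SS))(KS)
  [1] KK(SS)
  [2] K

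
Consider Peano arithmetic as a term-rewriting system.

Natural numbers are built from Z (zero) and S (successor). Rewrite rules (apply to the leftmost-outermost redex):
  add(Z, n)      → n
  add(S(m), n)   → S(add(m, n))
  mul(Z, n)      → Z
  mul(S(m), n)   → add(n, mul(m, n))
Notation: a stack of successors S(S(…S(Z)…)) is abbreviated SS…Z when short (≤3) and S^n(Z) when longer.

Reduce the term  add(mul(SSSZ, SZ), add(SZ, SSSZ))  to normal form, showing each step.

Answer: normal form = S^7(Z)  (in 16 steps)

Working:
  start: add(mul(SSSZ, SZ), add(SZ, SSSZ))
  [1] add(add(SZ, mul(SSZ, SZ)), add(SZ, SSSZ))
  [2] add(S(add(Z, mul(SSZ, SZ))), add(SZ, SSSZ))
  [3] S(add(add(Z, mul(SSZ, SZ)), add(SZ, SSSZ)))
  [4] S(add(mul(SSZ, SZ), add(SZ, SSSZ)))
  [5] S(add(add(SZ, mul(SZ, SZ)), add(SZ, SSSZ)))
  [6] S(add(S(add(Z, mul(SZ, SZ))), add(SZ, SSSZ)))
  [7] S(S(add(add(Z, mul(SZ, SZ)), add(SZ, SSSZ))))
  [8] S(S(add(mul(SZ, SZ), add(SZ, SSSZ))))
  [9] S(S(add(add(SZ, mul(Z, SZ)), add(SZ, SSSZ))))
  [10] S(S(add(S(add(Z, mul(Z, SZ))), add(SZ, SSSZ))))
  [11] S(S(S(add(add(Z, mul(Z, SZ)), add(SZ, SSSZ)))))
  [12] S(S(S(add(mul(Z, SZ), add(SZ, SSSZ)))))
  [13] S(S(S(add(Z, add(SZ, SSSZ)))))
  [14] S(S(S(add(SZ, SSSZ))))
  [15] S(S(S(S(add(Z, SSSZ)))))
  [16] S^7(Z)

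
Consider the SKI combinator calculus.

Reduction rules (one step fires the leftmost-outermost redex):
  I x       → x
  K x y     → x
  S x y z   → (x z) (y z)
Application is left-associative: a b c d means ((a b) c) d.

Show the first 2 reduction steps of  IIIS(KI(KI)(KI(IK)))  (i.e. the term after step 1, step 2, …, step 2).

Answer: after 2 steps: IS(KI(KI)(KI(IK)))

Reduction:
  start: IIIS(KI(KI)(KI(IK)))
  →1  IIS(KI(KI)(KI(IK)))
  →2  IS(KI(KI)(KI(IK)))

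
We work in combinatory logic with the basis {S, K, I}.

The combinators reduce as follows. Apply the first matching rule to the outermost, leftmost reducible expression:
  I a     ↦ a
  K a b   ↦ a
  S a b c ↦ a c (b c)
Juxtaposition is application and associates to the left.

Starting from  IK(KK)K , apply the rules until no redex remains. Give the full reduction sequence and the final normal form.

Answer: normal form = KK  (in 2 steps)

Working:
  start: IK(KK)K
  [1] K(KK)K
  [2] KK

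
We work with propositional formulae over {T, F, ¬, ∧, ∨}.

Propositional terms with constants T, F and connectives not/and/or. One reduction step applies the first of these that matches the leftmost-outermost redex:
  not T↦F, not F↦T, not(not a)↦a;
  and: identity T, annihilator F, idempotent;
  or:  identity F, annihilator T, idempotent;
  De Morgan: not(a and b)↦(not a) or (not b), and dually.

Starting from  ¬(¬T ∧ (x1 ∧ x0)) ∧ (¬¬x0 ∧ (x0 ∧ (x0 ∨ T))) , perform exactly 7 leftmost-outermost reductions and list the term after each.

  start: ¬(¬T ∧ (x1 ∧ x0)) ∧ (¬¬x0 ∧ (x0 ∧ (x0 ∨ T)))
  step 1: (¬¬T ∨ ¬(x1 ∧ x0)) ∧ (¬¬x0 ∧ (x0 ∧ (x0 ∨ T)))
  step 2: (T ∨ ¬(x1 ∧ x0)) ∧ (¬¬x0 ∧ (x0 ∧ (x0 ∨ T)))
  step 3: T ∧ (¬¬x0 ∧ (x0 ∧ (x0 ∨ T)))
  step 4: ¬¬x0 ∧ (x0 ∧ (x0 ∨ T))
  step 5: x0 ∧ (x0 ∧ (x0 ∨ T))
  step 6: x0 ∧ (x0 ∧ T)
  step 7: x0 ∧ x0

Answer: after 7 steps: x0 ∧ x0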